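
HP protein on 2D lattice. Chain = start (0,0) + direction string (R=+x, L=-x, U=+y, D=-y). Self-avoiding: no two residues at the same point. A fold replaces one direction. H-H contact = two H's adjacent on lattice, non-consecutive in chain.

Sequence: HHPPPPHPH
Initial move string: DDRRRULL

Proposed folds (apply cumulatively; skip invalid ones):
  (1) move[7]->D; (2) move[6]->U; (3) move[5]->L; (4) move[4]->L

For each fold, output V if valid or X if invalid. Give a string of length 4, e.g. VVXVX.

Initial: DDRRRULL -> [(0, 0), (0, -1), (0, -2), (1, -2), (2, -2), (3, -2), (3, -1), (2, -1), (1, -1)]
Fold 1: move[7]->D => DDRRRULD INVALID (collision), skipped
Fold 2: move[6]->U => DDRRRUUL VALID
Fold 3: move[5]->L => DDRRRLUL INVALID (collision), skipped
Fold 4: move[4]->L => DDRRLUUL INVALID (collision), skipped

Answer: XVXX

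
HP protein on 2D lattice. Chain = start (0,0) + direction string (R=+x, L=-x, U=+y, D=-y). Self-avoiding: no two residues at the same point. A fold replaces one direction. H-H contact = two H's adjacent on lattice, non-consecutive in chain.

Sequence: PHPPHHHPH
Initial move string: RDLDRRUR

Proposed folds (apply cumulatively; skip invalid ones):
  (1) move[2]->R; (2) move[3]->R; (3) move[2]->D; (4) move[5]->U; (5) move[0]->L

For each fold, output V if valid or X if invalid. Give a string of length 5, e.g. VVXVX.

Answer: VVVVV

Derivation:
Initial: RDLDRRUR -> [(0, 0), (1, 0), (1, -1), (0, -1), (0, -2), (1, -2), (2, -2), (2, -1), (3, -1)]
Fold 1: move[2]->R => RDRDRRUR VALID
Fold 2: move[3]->R => RDRRRRUR VALID
Fold 3: move[2]->D => RDDRRRUR VALID
Fold 4: move[5]->U => RDDRRUUR VALID
Fold 5: move[0]->L => LDDRRUUR VALID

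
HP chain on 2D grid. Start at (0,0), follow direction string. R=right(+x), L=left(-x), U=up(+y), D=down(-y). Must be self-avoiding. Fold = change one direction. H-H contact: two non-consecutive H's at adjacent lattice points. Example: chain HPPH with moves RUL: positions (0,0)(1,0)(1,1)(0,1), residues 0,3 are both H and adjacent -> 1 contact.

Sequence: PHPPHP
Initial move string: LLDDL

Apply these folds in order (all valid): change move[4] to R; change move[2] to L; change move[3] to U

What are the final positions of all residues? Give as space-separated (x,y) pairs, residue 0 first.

Answer: (0,0) (-1,0) (-2,0) (-3,0) (-3,1) (-2,1)

Derivation:
Initial moves: LLDDL
Fold: move[4]->R => LLDDR (positions: [(0, 0), (-1, 0), (-2, 0), (-2, -1), (-2, -2), (-1, -2)])
Fold: move[2]->L => LLLDR (positions: [(0, 0), (-1, 0), (-2, 0), (-3, 0), (-3, -1), (-2, -1)])
Fold: move[3]->U => LLLUR (positions: [(0, 0), (-1, 0), (-2, 0), (-3, 0), (-3, 1), (-2, 1)])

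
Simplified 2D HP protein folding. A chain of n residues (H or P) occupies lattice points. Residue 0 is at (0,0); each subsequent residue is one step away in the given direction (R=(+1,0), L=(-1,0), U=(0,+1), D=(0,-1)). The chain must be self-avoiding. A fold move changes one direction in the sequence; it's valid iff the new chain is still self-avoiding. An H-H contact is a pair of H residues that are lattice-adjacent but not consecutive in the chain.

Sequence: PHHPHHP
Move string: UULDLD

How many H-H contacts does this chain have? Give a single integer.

Positions: [(0, 0), (0, 1), (0, 2), (-1, 2), (-1, 1), (-2, 1), (-2, 0)]
H-H contact: residue 1 @(0,1) - residue 4 @(-1, 1)

Answer: 1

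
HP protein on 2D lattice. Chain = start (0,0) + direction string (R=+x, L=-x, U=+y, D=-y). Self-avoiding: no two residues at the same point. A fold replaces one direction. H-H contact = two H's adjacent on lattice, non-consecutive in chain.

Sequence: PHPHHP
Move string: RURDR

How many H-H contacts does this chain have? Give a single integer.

Positions: [(0, 0), (1, 0), (1, 1), (2, 1), (2, 0), (3, 0)]
H-H contact: residue 1 @(1,0) - residue 4 @(2, 0)

Answer: 1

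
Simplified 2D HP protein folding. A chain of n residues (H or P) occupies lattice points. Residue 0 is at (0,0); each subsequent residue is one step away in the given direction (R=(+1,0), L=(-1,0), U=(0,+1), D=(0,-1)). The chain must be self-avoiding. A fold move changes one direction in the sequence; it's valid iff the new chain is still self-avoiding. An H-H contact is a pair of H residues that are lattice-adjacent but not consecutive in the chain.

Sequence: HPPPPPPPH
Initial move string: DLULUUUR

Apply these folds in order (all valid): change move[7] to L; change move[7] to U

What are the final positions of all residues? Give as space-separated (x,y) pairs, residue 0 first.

Answer: (0,0) (0,-1) (-1,-1) (-1,0) (-2,0) (-2,1) (-2,2) (-2,3) (-2,4)

Derivation:
Initial moves: DLULUUUR
Fold: move[7]->L => DLULUUUL (positions: [(0, 0), (0, -1), (-1, -1), (-1, 0), (-2, 0), (-2, 1), (-2, 2), (-2, 3), (-3, 3)])
Fold: move[7]->U => DLULUUUU (positions: [(0, 0), (0, -1), (-1, -1), (-1, 0), (-2, 0), (-2, 1), (-2, 2), (-2, 3), (-2, 4)])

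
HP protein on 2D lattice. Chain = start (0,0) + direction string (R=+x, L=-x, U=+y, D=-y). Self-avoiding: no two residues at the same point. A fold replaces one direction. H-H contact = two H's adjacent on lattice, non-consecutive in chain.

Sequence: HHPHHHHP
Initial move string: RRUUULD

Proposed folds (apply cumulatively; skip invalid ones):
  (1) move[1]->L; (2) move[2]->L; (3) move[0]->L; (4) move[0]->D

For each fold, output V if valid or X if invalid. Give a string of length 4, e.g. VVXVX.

Answer: XXXV

Derivation:
Initial: RRUUULD -> [(0, 0), (1, 0), (2, 0), (2, 1), (2, 2), (2, 3), (1, 3), (1, 2)]
Fold 1: move[1]->L => RLUUULD INVALID (collision), skipped
Fold 2: move[2]->L => RRLUULD INVALID (collision), skipped
Fold 3: move[0]->L => LRUUULD INVALID (collision), skipped
Fold 4: move[0]->D => DRUUULD VALID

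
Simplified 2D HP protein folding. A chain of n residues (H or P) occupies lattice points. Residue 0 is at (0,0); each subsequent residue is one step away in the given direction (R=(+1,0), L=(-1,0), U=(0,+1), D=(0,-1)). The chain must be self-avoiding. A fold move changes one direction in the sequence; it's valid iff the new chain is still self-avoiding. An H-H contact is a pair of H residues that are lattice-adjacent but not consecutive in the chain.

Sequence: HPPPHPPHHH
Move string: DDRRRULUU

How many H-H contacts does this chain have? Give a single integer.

Answer: 1

Derivation:
Positions: [(0, 0), (0, -1), (0, -2), (1, -2), (2, -2), (3, -2), (3, -1), (2, -1), (2, 0), (2, 1)]
H-H contact: residue 4 @(2,-2) - residue 7 @(2, -1)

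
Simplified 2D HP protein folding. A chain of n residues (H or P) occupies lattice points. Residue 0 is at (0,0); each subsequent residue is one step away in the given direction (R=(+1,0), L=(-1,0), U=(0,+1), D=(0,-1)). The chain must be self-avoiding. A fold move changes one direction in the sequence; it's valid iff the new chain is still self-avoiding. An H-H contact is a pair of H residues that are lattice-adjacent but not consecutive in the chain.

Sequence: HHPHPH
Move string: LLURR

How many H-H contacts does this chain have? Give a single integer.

Answer: 1

Derivation:
Positions: [(0, 0), (-1, 0), (-2, 0), (-2, 1), (-1, 1), (0, 1)]
H-H contact: residue 0 @(0,0) - residue 5 @(0, 1)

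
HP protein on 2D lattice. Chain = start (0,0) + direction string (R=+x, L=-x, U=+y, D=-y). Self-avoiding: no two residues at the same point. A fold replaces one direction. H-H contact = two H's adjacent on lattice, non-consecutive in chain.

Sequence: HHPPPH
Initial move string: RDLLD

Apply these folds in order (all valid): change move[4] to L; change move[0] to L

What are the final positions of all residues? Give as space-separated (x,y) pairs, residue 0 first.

Initial moves: RDLLD
Fold: move[4]->L => RDLLL (positions: [(0, 0), (1, 0), (1, -1), (0, -1), (-1, -1), (-2, -1)])
Fold: move[0]->L => LDLLL (positions: [(0, 0), (-1, 0), (-1, -1), (-2, -1), (-3, -1), (-4, -1)])

Answer: (0,0) (-1,0) (-1,-1) (-2,-1) (-3,-1) (-4,-1)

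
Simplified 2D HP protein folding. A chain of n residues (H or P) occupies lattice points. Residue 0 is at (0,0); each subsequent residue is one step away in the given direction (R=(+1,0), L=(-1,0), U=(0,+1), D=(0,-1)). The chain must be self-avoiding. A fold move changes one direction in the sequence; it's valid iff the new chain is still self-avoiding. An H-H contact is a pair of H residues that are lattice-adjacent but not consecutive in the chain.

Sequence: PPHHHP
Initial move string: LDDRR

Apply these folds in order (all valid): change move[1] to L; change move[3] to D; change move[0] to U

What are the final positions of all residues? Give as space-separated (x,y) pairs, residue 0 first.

Answer: (0,0) (0,1) (-1,1) (-1,0) (-1,-1) (0,-1)

Derivation:
Initial moves: LDDRR
Fold: move[1]->L => LLDRR (positions: [(0, 0), (-1, 0), (-2, 0), (-2, -1), (-1, -1), (0, -1)])
Fold: move[3]->D => LLDDR (positions: [(0, 0), (-1, 0), (-2, 0), (-2, -1), (-2, -2), (-1, -2)])
Fold: move[0]->U => ULDDR (positions: [(0, 0), (0, 1), (-1, 1), (-1, 0), (-1, -1), (0, -1)])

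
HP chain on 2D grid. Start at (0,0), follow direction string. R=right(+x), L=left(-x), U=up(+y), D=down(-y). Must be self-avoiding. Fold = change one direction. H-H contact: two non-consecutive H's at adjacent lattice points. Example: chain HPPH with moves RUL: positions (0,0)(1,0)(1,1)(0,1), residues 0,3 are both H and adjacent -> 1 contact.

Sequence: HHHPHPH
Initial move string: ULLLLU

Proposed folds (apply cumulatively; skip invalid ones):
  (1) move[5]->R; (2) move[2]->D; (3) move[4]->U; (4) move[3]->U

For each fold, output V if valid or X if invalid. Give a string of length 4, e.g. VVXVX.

Initial: ULLLLU -> [(0, 0), (0, 1), (-1, 1), (-2, 1), (-3, 1), (-4, 1), (-4, 2)]
Fold 1: move[5]->R => ULLLLR INVALID (collision), skipped
Fold 2: move[2]->D => ULDLLU VALID
Fold 3: move[4]->U => ULDLUU VALID
Fold 4: move[3]->U => ULDUUU INVALID (collision), skipped

Answer: XVVX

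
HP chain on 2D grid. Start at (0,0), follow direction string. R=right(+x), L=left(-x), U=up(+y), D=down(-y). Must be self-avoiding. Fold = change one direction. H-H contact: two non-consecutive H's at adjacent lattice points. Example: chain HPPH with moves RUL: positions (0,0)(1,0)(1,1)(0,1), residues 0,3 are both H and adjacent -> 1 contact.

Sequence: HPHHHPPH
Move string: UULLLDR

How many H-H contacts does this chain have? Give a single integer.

Answer: 1

Derivation:
Positions: [(0, 0), (0, 1), (0, 2), (-1, 2), (-2, 2), (-3, 2), (-3, 1), (-2, 1)]
H-H contact: residue 4 @(-2,2) - residue 7 @(-2, 1)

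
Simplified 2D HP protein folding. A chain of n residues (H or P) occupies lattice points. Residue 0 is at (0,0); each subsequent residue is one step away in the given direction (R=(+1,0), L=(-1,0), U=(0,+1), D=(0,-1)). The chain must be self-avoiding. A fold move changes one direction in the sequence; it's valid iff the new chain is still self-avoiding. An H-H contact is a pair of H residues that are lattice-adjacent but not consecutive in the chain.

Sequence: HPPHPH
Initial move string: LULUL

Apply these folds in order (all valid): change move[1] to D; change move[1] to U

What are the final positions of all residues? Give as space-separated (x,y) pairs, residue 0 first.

Answer: (0,0) (-1,0) (-1,1) (-2,1) (-2,2) (-3,2)

Derivation:
Initial moves: LULUL
Fold: move[1]->D => LDLUL (positions: [(0, 0), (-1, 0), (-1, -1), (-2, -1), (-2, 0), (-3, 0)])
Fold: move[1]->U => LULUL (positions: [(0, 0), (-1, 0), (-1, 1), (-2, 1), (-2, 2), (-3, 2)])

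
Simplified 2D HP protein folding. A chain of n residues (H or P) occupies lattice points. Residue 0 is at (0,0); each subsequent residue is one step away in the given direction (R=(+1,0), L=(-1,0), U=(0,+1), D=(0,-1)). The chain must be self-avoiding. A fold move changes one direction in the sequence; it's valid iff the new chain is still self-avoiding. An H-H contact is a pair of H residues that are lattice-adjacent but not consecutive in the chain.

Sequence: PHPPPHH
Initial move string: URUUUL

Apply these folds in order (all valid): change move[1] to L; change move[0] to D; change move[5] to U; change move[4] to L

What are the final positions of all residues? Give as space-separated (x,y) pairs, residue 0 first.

Initial moves: URUUUL
Fold: move[1]->L => ULUUUL (positions: [(0, 0), (0, 1), (-1, 1), (-1, 2), (-1, 3), (-1, 4), (-2, 4)])
Fold: move[0]->D => DLUUUL (positions: [(0, 0), (0, -1), (-1, -1), (-1, 0), (-1, 1), (-1, 2), (-2, 2)])
Fold: move[5]->U => DLUUUU (positions: [(0, 0), (0, -1), (-1, -1), (-1, 0), (-1, 1), (-1, 2), (-1, 3)])
Fold: move[4]->L => DLUULU (positions: [(0, 0), (0, -1), (-1, -1), (-1, 0), (-1, 1), (-2, 1), (-2, 2)])

Answer: (0,0) (0,-1) (-1,-1) (-1,0) (-1,1) (-2,1) (-2,2)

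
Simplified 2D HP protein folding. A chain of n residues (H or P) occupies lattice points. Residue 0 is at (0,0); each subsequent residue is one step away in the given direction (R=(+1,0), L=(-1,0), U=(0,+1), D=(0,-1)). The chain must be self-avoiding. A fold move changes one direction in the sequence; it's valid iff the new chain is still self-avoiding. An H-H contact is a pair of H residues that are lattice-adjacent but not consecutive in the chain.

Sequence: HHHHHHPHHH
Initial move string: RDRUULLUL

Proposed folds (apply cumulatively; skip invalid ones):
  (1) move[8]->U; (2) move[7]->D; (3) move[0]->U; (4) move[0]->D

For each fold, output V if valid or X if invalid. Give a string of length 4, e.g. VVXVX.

Initial: RDRUULLUL -> [(0, 0), (1, 0), (1, -1), (2, -1), (2, 0), (2, 1), (1, 1), (0, 1), (0, 2), (-1, 2)]
Fold 1: move[8]->U => RDRUULLUU VALID
Fold 2: move[7]->D => RDRUULLDU INVALID (collision), skipped
Fold 3: move[0]->U => UDRUULLUU INVALID (collision), skipped
Fold 4: move[0]->D => DDRUULLUU INVALID (collision), skipped

Answer: VXXX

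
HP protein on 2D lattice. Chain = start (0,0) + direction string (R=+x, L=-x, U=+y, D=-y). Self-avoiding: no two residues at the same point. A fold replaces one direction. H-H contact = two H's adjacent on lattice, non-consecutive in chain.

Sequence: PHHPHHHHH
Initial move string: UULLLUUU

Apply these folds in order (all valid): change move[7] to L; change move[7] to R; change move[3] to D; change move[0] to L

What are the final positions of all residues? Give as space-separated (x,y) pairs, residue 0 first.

Initial moves: UULLLUUU
Fold: move[7]->L => UULLLUUL (positions: [(0, 0), (0, 1), (0, 2), (-1, 2), (-2, 2), (-3, 2), (-3, 3), (-3, 4), (-4, 4)])
Fold: move[7]->R => UULLLUUR (positions: [(0, 0), (0, 1), (0, 2), (-1, 2), (-2, 2), (-3, 2), (-3, 3), (-3, 4), (-2, 4)])
Fold: move[3]->D => UULDLUUR (positions: [(0, 0), (0, 1), (0, 2), (-1, 2), (-1, 1), (-2, 1), (-2, 2), (-2, 3), (-1, 3)])
Fold: move[0]->L => LULDLUUR (positions: [(0, 0), (-1, 0), (-1, 1), (-2, 1), (-2, 0), (-3, 0), (-3, 1), (-3, 2), (-2, 2)])

Answer: (0,0) (-1,0) (-1,1) (-2,1) (-2,0) (-3,0) (-3,1) (-3,2) (-2,2)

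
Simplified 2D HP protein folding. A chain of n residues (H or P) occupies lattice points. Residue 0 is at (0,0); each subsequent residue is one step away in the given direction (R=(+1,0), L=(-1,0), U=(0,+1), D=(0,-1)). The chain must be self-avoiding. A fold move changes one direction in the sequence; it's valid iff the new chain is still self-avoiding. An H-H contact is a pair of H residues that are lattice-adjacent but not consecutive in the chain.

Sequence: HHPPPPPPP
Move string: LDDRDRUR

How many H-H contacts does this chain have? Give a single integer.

Positions: [(0, 0), (-1, 0), (-1, -1), (-1, -2), (0, -2), (0, -3), (1, -3), (1, -2), (2, -2)]
No H-H contacts found.

Answer: 0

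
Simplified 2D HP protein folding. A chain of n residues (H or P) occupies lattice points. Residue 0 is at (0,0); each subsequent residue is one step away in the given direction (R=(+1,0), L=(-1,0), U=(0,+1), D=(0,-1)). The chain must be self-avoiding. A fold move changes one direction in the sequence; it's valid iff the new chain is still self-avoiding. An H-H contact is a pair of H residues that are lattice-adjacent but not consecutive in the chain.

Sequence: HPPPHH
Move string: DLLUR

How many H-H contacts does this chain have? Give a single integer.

Positions: [(0, 0), (0, -1), (-1, -1), (-2, -1), (-2, 0), (-1, 0)]
H-H contact: residue 0 @(0,0) - residue 5 @(-1, 0)

Answer: 1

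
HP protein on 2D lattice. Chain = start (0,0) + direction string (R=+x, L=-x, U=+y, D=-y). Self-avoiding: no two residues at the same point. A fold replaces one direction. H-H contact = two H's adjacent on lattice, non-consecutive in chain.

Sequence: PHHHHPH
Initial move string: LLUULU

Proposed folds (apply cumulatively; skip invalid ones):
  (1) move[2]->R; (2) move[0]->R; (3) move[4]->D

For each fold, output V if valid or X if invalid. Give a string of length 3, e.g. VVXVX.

Answer: XXX

Derivation:
Initial: LLUULU -> [(0, 0), (-1, 0), (-2, 0), (-2, 1), (-2, 2), (-3, 2), (-3, 3)]
Fold 1: move[2]->R => LLRULU INVALID (collision), skipped
Fold 2: move[0]->R => RLUULU INVALID (collision), skipped
Fold 3: move[4]->D => LLUUDU INVALID (collision), skipped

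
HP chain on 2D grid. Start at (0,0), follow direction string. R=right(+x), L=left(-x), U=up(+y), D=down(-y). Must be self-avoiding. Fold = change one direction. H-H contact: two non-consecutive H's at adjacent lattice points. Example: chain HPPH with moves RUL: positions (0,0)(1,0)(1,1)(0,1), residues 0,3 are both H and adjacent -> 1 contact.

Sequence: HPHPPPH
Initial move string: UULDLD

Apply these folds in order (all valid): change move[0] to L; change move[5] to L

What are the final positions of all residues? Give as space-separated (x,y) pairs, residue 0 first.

Answer: (0,0) (-1,0) (-1,1) (-2,1) (-2,0) (-3,0) (-4,0)

Derivation:
Initial moves: UULDLD
Fold: move[0]->L => LULDLD (positions: [(0, 0), (-1, 0), (-1, 1), (-2, 1), (-2, 0), (-3, 0), (-3, -1)])
Fold: move[5]->L => LULDLL (positions: [(0, 0), (-1, 0), (-1, 1), (-2, 1), (-2, 0), (-3, 0), (-4, 0)])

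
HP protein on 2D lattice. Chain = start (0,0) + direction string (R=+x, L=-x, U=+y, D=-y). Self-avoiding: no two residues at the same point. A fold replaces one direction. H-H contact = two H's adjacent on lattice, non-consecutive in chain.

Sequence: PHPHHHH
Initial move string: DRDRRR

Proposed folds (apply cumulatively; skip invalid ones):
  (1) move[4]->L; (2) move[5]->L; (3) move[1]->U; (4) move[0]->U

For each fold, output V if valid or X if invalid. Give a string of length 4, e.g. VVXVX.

Answer: XXXV

Derivation:
Initial: DRDRRR -> [(0, 0), (0, -1), (1, -1), (1, -2), (2, -2), (3, -2), (4, -2)]
Fold 1: move[4]->L => DRDRLR INVALID (collision), skipped
Fold 2: move[5]->L => DRDRRL INVALID (collision), skipped
Fold 3: move[1]->U => DUDRRR INVALID (collision), skipped
Fold 4: move[0]->U => URDRRR VALID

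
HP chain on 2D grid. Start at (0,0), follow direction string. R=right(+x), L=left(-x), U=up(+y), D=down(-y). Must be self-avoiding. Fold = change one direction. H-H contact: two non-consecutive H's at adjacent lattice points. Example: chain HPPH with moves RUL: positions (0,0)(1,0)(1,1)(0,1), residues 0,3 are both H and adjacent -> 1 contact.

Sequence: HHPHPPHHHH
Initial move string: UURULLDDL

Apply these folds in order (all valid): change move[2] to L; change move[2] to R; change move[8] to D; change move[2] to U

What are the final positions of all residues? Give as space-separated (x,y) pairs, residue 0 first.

Answer: (0,0) (0,1) (0,2) (0,3) (0,4) (-1,4) (-2,4) (-2,3) (-2,2) (-2,1)

Derivation:
Initial moves: UURULLDDL
Fold: move[2]->L => UULULLDDL (positions: [(0, 0), (0, 1), (0, 2), (-1, 2), (-1, 3), (-2, 3), (-3, 3), (-3, 2), (-3, 1), (-4, 1)])
Fold: move[2]->R => UURULLDDL (positions: [(0, 0), (0, 1), (0, 2), (1, 2), (1, 3), (0, 3), (-1, 3), (-1, 2), (-1, 1), (-2, 1)])
Fold: move[8]->D => UURULLDDD (positions: [(0, 0), (0, 1), (0, 2), (1, 2), (1, 3), (0, 3), (-1, 3), (-1, 2), (-1, 1), (-1, 0)])
Fold: move[2]->U => UUUULLDDD (positions: [(0, 0), (0, 1), (0, 2), (0, 3), (0, 4), (-1, 4), (-2, 4), (-2, 3), (-2, 2), (-2, 1)])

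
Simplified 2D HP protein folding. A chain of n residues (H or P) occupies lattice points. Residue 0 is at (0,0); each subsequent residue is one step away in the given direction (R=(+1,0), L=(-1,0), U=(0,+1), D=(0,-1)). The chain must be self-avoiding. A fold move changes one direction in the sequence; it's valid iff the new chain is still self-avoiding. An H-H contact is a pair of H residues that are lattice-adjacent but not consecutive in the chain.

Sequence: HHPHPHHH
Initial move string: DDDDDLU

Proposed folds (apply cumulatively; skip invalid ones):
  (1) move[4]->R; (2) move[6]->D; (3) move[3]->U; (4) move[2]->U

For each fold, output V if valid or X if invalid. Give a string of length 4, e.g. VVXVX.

Answer: XVXX

Derivation:
Initial: DDDDDLU -> [(0, 0), (0, -1), (0, -2), (0, -3), (0, -4), (0, -5), (-1, -5), (-1, -4)]
Fold 1: move[4]->R => DDDDRLU INVALID (collision), skipped
Fold 2: move[6]->D => DDDDDLD VALID
Fold 3: move[3]->U => DDDUDLD INVALID (collision), skipped
Fold 4: move[2]->U => DDUDDLD INVALID (collision), skipped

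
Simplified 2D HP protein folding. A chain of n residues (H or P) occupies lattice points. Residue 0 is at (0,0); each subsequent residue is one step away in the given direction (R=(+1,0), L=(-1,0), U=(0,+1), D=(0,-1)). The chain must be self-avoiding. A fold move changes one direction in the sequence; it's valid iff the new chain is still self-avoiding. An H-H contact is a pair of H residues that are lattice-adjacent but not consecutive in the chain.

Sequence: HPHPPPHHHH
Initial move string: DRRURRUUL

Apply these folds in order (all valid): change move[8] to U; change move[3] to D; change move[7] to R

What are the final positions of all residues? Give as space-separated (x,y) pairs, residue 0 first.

Answer: (0,0) (0,-1) (1,-1) (2,-1) (2,-2) (3,-2) (4,-2) (4,-1) (5,-1) (5,0)

Derivation:
Initial moves: DRRURRUUL
Fold: move[8]->U => DRRURRUUU (positions: [(0, 0), (0, -1), (1, -1), (2, -1), (2, 0), (3, 0), (4, 0), (4, 1), (4, 2), (4, 3)])
Fold: move[3]->D => DRRDRRUUU (positions: [(0, 0), (0, -1), (1, -1), (2, -1), (2, -2), (3, -2), (4, -2), (4, -1), (4, 0), (4, 1)])
Fold: move[7]->R => DRRDRRURU (positions: [(0, 0), (0, -1), (1, -1), (2, -1), (2, -2), (3, -2), (4, -2), (4, -1), (5, -1), (5, 0)])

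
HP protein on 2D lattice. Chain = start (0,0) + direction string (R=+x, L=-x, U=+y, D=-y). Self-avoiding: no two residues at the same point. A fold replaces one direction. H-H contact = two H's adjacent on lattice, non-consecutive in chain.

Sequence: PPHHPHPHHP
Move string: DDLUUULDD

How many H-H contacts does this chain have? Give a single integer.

Answer: 1

Derivation:
Positions: [(0, 0), (0, -1), (0, -2), (-1, -2), (-1, -1), (-1, 0), (-1, 1), (-2, 1), (-2, 0), (-2, -1)]
H-H contact: residue 5 @(-1,0) - residue 8 @(-2, 0)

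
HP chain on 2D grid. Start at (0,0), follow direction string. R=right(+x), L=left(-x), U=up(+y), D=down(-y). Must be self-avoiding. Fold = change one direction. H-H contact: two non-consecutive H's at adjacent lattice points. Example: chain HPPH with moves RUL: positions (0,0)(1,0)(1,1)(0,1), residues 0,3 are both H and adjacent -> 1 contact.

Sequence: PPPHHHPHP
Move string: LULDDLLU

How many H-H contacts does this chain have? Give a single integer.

Positions: [(0, 0), (-1, 0), (-1, 1), (-2, 1), (-2, 0), (-2, -1), (-3, -1), (-4, -1), (-4, 0)]
No H-H contacts found.

Answer: 0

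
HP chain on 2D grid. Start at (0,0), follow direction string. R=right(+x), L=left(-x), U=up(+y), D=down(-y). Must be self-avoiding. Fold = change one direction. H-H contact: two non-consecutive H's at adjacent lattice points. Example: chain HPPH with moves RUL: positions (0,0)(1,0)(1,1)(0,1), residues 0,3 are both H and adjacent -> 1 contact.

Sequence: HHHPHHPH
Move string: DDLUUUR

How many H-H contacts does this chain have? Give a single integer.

Answer: 3

Derivation:
Positions: [(0, 0), (0, -1), (0, -2), (-1, -2), (-1, -1), (-1, 0), (-1, 1), (0, 1)]
H-H contact: residue 0 @(0,0) - residue 5 @(-1, 0)
H-H contact: residue 0 @(0,0) - residue 7 @(0, 1)
H-H contact: residue 1 @(0,-1) - residue 4 @(-1, -1)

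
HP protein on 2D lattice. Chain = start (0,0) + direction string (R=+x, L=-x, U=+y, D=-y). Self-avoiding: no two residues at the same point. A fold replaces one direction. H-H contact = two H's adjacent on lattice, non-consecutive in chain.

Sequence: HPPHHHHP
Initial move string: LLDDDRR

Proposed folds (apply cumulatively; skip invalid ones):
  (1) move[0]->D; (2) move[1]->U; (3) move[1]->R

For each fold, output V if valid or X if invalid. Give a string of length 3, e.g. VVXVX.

Initial: LLDDDRR -> [(0, 0), (-1, 0), (-2, 0), (-2, -1), (-2, -2), (-2, -3), (-1, -3), (0, -3)]
Fold 1: move[0]->D => DLDDDRR VALID
Fold 2: move[1]->U => DUDDDRR INVALID (collision), skipped
Fold 3: move[1]->R => DRDDDRR VALID

Answer: VXV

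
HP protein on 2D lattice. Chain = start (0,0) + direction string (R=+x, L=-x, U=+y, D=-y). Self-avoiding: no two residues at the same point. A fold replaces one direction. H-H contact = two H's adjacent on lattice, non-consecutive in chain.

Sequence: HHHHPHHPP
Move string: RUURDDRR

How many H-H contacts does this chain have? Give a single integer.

Positions: [(0, 0), (1, 0), (1, 1), (1, 2), (2, 2), (2, 1), (2, 0), (3, 0), (4, 0)]
H-H contact: residue 1 @(1,0) - residue 6 @(2, 0)
H-H contact: residue 2 @(1,1) - residue 5 @(2, 1)

Answer: 2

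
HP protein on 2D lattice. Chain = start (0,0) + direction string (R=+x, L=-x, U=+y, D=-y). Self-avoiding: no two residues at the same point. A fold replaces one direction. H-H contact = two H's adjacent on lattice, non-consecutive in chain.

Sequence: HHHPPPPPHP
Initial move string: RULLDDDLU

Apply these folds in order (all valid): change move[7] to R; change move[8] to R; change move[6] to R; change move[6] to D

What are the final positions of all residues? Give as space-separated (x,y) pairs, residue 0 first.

Initial moves: RULLDDDLU
Fold: move[7]->R => RULLDDDRU (positions: [(0, 0), (1, 0), (1, 1), (0, 1), (-1, 1), (-1, 0), (-1, -1), (-1, -2), (0, -2), (0, -1)])
Fold: move[8]->R => RULLDDDRR (positions: [(0, 0), (1, 0), (1, 1), (0, 1), (-1, 1), (-1, 0), (-1, -1), (-1, -2), (0, -2), (1, -2)])
Fold: move[6]->R => RULLDDRRR (positions: [(0, 0), (1, 0), (1, 1), (0, 1), (-1, 1), (-1, 0), (-1, -1), (0, -1), (1, -1), (2, -1)])
Fold: move[6]->D => RULLDDDRR (positions: [(0, 0), (1, 0), (1, 1), (0, 1), (-1, 1), (-1, 0), (-1, -1), (-1, -2), (0, -2), (1, -2)])

Answer: (0,0) (1,0) (1,1) (0,1) (-1,1) (-1,0) (-1,-1) (-1,-2) (0,-2) (1,-2)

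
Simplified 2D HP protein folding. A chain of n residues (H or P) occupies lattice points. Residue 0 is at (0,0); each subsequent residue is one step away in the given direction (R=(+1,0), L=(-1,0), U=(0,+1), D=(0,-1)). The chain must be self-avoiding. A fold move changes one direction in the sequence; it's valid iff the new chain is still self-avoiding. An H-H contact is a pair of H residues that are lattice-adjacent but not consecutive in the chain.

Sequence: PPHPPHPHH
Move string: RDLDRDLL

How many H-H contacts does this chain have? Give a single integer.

Answer: 1

Derivation:
Positions: [(0, 0), (1, 0), (1, -1), (0, -1), (0, -2), (1, -2), (1, -3), (0, -3), (-1, -3)]
H-H contact: residue 2 @(1,-1) - residue 5 @(1, -2)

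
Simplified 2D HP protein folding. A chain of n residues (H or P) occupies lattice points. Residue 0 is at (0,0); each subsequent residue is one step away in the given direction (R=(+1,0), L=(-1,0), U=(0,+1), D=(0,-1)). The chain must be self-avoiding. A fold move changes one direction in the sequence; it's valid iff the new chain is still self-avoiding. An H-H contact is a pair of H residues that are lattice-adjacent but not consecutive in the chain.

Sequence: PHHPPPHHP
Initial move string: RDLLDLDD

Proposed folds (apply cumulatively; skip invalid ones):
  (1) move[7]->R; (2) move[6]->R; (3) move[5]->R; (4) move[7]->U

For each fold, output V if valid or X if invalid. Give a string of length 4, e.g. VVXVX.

Answer: VXVX

Derivation:
Initial: RDLLDLDD -> [(0, 0), (1, 0), (1, -1), (0, -1), (-1, -1), (-1, -2), (-2, -2), (-2, -3), (-2, -4)]
Fold 1: move[7]->R => RDLLDLDR VALID
Fold 2: move[6]->R => RDLLDLRR INVALID (collision), skipped
Fold 3: move[5]->R => RDLLDRDR VALID
Fold 4: move[7]->U => RDLLDRDU INVALID (collision), skipped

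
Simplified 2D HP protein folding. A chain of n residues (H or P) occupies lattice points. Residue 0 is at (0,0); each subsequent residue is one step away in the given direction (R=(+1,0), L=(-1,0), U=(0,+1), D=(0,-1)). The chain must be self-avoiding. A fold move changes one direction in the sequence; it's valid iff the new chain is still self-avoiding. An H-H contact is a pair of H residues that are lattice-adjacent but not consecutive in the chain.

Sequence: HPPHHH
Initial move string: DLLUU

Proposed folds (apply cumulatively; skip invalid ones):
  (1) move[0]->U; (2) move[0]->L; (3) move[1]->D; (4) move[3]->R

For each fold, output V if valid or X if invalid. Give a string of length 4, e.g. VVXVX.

Initial: DLLUU -> [(0, 0), (0, -1), (-1, -1), (-2, -1), (-2, 0), (-2, 1)]
Fold 1: move[0]->U => ULLUU VALID
Fold 2: move[0]->L => LLLUU VALID
Fold 3: move[1]->D => LDLUU VALID
Fold 4: move[3]->R => LDLRU INVALID (collision), skipped

Answer: VVVX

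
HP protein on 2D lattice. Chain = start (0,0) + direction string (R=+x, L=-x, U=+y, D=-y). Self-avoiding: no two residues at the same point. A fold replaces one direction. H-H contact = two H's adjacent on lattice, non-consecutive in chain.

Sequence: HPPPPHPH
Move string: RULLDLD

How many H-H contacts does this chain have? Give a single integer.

Answer: 1

Derivation:
Positions: [(0, 0), (1, 0), (1, 1), (0, 1), (-1, 1), (-1, 0), (-2, 0), (-2, -1)]
H-H contact: residue 0 @(0,0) - residue 5 @(-1, 0)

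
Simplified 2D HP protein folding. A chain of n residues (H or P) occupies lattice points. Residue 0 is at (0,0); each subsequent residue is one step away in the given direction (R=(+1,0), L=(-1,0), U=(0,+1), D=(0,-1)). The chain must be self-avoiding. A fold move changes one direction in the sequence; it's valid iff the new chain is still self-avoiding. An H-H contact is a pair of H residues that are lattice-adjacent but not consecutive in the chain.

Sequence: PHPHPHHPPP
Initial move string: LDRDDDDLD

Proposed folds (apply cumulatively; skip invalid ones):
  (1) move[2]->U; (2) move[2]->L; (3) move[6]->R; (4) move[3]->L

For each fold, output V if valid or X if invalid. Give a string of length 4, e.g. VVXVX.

Initial: LDRDDDDLD -> [(0, 0), (-1, 0), (-1, -1), (0, -1), (0, -2), (0, -3), (0, -4), (0, -5), (-1, -5), (-1, -6)]
Fold 1: move[2]->U => LDUDDDDLD INVALID (collision), skipped
Fold 2: move[2]->L => LDLDDDDLD VALID
Fold 3: move[6]->R => LDLDDDRLD INVALID (collision), skipped
Fold 4: move[3]->L => LDLLDDDLD VALID

Answer: XVXV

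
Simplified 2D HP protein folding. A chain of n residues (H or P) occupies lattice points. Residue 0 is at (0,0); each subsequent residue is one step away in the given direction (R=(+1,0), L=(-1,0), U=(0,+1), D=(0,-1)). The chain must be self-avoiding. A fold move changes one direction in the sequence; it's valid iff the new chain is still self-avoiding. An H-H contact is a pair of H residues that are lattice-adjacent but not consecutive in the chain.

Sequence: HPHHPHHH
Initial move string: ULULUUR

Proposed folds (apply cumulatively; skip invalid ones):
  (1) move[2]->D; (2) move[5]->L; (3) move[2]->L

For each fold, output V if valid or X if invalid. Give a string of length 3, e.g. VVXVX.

Initial: ULULUUR -> [(0, 0), (0, 1), (-1, 1), (-1, 2), (-2, 2), (-2, 3), (-2, 4), (-1, 4)]
Fold 1: move[2]->D => ULDLUUR VALID
Fold 2: move[5]->L => ULDLULR INVALID (collision), skipped
Fold 3: move[2]->L => ULLLUUR VALID

Answer: VXV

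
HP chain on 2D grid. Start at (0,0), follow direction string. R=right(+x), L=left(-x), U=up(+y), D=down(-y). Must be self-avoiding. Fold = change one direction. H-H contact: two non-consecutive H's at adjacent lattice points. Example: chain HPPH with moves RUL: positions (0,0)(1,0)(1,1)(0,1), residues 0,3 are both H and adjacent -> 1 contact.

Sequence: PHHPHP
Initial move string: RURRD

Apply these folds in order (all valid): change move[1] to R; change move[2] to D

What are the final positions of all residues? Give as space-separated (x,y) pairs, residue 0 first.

Answer: (0,0) (1,0) (2,0) (2,-1) (3,-1) (3,-2)

Derivation:
Initial moves: RURRD
Fold: move[1]->R => RRRRD (positions: [(0, 0), (1, 0), (2, 0), (3, 0), (4, 0), (4, -1)])
Fold: move[2]->D => RRDRD (positions: [(0, 0), (1, 0), (2, 0), (2, -1), (3, -1), (3, -2)])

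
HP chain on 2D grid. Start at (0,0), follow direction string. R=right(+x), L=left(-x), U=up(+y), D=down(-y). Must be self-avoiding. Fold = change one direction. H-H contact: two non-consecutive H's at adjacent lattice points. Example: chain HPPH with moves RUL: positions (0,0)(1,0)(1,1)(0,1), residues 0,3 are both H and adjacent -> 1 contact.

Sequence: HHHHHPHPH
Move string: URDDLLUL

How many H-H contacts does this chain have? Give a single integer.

Positions: [(0, 0), (0, 1), (1, 1), (1, 0), (1, -1), (0, -1), (-1, -1), (-1, 0), (-2, 0)]
H-H contact: residue 0 @(0,0) - residue 3 @(1, 0)

Answer: 1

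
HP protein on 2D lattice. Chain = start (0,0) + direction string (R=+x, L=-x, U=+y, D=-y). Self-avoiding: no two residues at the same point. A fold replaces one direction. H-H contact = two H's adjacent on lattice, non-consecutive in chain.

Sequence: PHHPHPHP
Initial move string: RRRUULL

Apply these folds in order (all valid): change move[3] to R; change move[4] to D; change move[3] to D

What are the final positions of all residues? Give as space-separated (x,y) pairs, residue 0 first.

Answer: (0,0) (1,0) (2,0) (3,0) (3,-1) (3,-2) (2,-2) (1,-2)

Derivation:
Initial moves: RRRUULL
Fold: move[3]->R => RRRRULL (positions: [(0, 0), (1, 0), (2, 0), (3, 0), (4, 0), (4, 1), (3, 1), (2, 1)])
Fold: move[4]->D => RRRRDLL (positions: [(0, 0), (1, 0), (2, 0), (3, 0), (4, 0), (4, -1), (3, -1), (2, -1)])
Fold: move[3]->D => RRRDDLL (positions: [(0, 0), (1, 0), (2, 0), (3, 0), (3, -1), (3, -2), (2, -2), (1, -2)])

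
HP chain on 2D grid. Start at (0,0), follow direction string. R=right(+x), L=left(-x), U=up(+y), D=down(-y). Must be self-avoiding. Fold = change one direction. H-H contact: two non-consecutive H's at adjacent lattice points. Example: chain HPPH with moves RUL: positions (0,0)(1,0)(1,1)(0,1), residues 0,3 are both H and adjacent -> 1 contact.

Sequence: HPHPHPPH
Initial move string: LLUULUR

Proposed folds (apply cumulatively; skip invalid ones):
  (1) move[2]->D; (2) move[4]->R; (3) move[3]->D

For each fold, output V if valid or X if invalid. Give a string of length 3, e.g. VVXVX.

Answer: XVX

Derivation:
Initial: LLUULUR -> [(0, 0), (-1, 0), (-2, 0), (-2, 1), (-2, 2), (-3, 2), (-3, 3), (-2, 3)]
Fold 1: move[2]->D => LLDULUR INVALID (collision), skipped
Fold 2: move[4]->R => LLUURUR VALID
Fold 3: move[3]->D => LLUDRUR INVALID (collision), skipped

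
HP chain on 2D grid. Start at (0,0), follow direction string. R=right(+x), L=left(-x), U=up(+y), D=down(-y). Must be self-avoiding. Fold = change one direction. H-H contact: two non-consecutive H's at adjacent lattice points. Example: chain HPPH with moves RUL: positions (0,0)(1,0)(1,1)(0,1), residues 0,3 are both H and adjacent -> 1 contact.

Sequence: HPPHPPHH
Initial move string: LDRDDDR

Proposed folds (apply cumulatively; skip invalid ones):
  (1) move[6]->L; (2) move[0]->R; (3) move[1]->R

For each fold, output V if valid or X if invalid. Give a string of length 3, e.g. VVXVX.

Answer: VVV

Derivation:
Initial: LDRDDDR -> [(0, 0), (-1, 0), (-1, -1), (0, -1), (0, -2), (0, -3), (0, -4), (1, -4)]
Fold 1: move[6]->L => LDRDDDL VALID
Fold 2: move[0]->R => RDRDDDL VALID
Fold 3: move[1]->R => RRRDDDL VALID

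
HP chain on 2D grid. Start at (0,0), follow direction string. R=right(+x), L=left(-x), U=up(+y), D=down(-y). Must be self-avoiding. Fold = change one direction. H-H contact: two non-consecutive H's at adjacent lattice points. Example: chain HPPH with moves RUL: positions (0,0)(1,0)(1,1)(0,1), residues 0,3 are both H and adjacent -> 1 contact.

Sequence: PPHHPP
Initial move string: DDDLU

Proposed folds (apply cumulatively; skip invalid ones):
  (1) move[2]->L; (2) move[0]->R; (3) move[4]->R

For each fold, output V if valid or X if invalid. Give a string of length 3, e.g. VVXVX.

Initial: DDDLU -> [(0, 0), (0, -1), (0, -2), (0, -3), (-1, -3), (-1, -2)]
Fold 1: move[2]->L => DDLLU VALID
Fold 2: move[0]->R => RDLLU VALID
Fold 3: move[4]->R => RDLLR INVALID (collision), skipped

Answer: VVX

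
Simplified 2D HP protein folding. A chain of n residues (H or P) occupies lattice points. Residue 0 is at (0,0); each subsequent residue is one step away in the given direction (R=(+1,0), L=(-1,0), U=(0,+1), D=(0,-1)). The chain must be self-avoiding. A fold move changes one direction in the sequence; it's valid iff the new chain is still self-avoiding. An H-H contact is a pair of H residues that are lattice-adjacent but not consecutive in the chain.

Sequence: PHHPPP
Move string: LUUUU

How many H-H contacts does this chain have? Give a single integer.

Answer: 0

Derivation:
Positions: [(0, 0), (-1, 0), (-1, 1), (-1, 2), (-1, 3), (-1, 4)]
No H-H contacts found.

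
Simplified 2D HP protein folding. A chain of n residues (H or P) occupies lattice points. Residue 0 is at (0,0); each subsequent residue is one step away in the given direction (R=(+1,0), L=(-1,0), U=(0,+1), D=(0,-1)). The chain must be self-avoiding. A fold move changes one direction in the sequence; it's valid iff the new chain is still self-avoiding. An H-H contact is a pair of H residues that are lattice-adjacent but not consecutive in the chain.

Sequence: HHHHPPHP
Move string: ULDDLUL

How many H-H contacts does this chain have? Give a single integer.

Answer: 2

Derivation:
Positions: [(0, 0), (0, 1), (-1, 1), (-1, 0), (-1, -1), (-2, -1), (-2, 0), (-3, 0)]
H-H contact: residue 0 @(0,0) - residue 3 @(-1, 0)
H-H contact: residue 3 @(-1,0) - residue 6 @(-2, 0)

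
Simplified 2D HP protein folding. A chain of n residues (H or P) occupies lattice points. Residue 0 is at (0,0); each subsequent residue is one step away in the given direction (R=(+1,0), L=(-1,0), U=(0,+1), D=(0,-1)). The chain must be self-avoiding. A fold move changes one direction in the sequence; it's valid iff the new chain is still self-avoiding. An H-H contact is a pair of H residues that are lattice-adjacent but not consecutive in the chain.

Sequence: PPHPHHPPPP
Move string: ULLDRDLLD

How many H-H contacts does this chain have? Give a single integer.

Answer: 1

Derivation:
Positions: [(0, 0), (0, 1), (-1, 1), (-2, 1), (-2, 0), (-1, 0), (-1, -1), (-2, -1), (-3, -1), (-3, -2)]
H-H contact: residue 2 @(-1,1) - residue 5 @(-1, 0)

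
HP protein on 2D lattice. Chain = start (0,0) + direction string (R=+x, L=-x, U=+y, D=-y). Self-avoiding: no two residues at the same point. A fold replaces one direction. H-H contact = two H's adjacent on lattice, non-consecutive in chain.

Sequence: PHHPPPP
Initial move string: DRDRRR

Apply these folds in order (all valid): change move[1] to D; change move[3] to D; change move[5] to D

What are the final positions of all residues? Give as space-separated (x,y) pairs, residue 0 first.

Initial moves: DRDRRR
Fold: move[1]->D => DDDRRR (positions: [(0, 0), (0, -1), (0, -2), (0, -3), (1, -3), (2, -3), (3, -3)])
Fold: move[3]->D => DDDDRR (positions: [(0, 0), (0, -1), (0, -2), (0, -3), (0, -4), (1, -4), (2, -4)])
Fold: move[5]->D => DDDDRD (positions: [(0, 0), (0, -1), (0, -2), (0, -3), (0, -4), (1, -4), (1, -5)])

Answer: (0,0) (0,-1) (0,-2) (0,-3) (0,-4) (1,-4) (1,-5)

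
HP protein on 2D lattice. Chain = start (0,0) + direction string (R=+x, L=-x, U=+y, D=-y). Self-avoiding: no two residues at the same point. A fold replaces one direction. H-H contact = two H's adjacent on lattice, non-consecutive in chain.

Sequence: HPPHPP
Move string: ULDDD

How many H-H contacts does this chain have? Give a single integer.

Positions: [(0, 0), (0, 1), (-1, 1), (-1, 0), (-1, -1), (-1, -2)]
H-H contact: residue 0 @(0,0) - residue 3 @(-1, 0)

Answer: 1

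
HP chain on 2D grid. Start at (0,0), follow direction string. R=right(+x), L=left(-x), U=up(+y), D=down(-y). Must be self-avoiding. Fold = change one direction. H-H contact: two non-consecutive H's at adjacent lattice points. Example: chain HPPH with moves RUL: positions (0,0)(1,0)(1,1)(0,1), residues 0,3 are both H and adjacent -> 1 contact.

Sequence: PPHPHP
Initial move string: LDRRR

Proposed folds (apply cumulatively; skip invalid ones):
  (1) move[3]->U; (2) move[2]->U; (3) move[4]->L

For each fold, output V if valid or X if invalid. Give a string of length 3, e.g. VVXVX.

Initial: LDRRR -> [(0, 0), (-1, 0), (-1, -1), (0, -1), (1, -1), (2, -1)]
Fold 1: move[3]->U => LDRUR INVALID (collision), skipped
Fold 2: move[2]->U => LDURR INVALID (collision), skipped
Fold 3: move[4]->L => LDRRL INVALID (collision), skipped

Answer: XXX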